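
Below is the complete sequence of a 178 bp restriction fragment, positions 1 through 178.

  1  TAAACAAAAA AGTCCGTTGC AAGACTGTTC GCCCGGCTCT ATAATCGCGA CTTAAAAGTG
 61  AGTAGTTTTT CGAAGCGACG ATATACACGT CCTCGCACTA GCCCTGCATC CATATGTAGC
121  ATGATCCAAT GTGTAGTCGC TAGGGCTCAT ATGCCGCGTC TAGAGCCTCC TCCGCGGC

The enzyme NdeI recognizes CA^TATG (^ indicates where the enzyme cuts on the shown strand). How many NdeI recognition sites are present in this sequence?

CATATG occurs starting at positions 111, 148.
NdeI cuts at 2 sites.

2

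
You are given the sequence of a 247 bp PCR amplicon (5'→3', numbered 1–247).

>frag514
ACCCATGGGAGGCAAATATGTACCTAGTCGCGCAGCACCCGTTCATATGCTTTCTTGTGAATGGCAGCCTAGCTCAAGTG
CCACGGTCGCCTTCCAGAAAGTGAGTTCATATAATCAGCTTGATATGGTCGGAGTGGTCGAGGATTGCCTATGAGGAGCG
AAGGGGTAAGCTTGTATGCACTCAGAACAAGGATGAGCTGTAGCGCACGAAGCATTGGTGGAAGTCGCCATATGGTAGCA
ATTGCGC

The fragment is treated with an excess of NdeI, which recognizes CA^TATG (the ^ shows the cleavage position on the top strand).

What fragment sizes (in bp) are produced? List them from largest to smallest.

185, 45, 17 bp

NdeI sites (CATATG) start at positions 44, 229.
NdeI cuts after base 2 of each site, so after positions 45, 230.
Linear molecule, 2 cuts → 3 fragments:
  1–45 → 45 bp
  46–230 → 185 bp
  231–247 → 17 bp
Sorted largest to smallest: 185, 45, 17 bp.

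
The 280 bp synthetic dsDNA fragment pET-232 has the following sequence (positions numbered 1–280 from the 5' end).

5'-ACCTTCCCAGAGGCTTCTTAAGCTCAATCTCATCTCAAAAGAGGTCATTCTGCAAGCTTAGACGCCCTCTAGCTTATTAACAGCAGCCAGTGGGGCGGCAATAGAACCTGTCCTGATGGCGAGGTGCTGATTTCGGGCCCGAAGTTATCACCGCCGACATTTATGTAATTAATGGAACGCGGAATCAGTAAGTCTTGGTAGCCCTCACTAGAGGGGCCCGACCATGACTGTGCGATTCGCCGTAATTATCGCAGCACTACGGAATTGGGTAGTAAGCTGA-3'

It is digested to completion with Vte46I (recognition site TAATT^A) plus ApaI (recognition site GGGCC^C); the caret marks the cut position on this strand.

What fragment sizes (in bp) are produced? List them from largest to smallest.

Vte46I sites (TAATTA) start at positions 166, 243.
Vte46I cuts after base 5 of each site (before the last base), so after positions 170, 247.
ApaI sites (GGGCCC) start at positions 135, 214.
ApaI cuts after base 5 of each site (before the last base), so after positions 139, 218.
Combined cut positions: 139, 170, 218, 247.
Linear molecule, 4 cuts → 5 fragments:
  1–139 → 139 bp
  140–170 → 31 bp
  171–218 → 48 bp
  219–247 → 29 bp
  248–280 → 33 bp
Sorted largest to smallest: 139, 48, 33, 31, 29 bp.

139, 48, 33, 31, 29 bp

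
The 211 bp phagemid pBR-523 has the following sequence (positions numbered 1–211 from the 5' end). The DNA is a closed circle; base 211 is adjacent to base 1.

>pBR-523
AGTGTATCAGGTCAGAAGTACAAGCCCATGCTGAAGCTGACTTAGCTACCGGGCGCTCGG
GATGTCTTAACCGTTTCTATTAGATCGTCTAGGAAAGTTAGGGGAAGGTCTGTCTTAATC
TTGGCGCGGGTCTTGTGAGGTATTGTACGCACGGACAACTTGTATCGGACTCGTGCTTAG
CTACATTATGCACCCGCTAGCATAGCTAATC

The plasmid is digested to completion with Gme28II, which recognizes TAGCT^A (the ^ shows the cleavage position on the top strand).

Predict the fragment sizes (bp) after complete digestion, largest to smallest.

Gme28II sites (TAGCTA) start at positions 43, 178, 203.
Gme28II cuts after base 5 of each site (before the last base), so after positions 47, 182, 207.
Circular molecule, 3 cuts → 3 fragments:
  48–182 → 135 bp
  183–207 → 25 bp
  208–211 then 1–47 → 4 + 47 = 51 bp
Sorted largest to smallest: 135, 51, 25 bp.

135, 51, 25 bp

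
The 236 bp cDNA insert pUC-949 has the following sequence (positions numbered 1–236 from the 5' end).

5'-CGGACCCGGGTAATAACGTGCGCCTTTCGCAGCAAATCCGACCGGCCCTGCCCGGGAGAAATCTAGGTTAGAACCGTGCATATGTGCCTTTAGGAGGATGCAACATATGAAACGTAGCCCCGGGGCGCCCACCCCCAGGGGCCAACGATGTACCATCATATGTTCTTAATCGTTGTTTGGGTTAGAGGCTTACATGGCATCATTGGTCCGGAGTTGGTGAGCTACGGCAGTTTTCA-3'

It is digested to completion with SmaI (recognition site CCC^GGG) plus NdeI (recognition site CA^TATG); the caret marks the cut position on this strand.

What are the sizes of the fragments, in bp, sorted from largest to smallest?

78, 46, 37, 27, 25, 16, 7 bp

SmaI sites (CCCGGG) start at positions 5, 51, 119.
SmaI cuts after base 3 of each site, so after positions 7, 53, 121.
NdeI sites (CATATG) start at positions 79, 104, 157.
NdeI cuts after base 2 of each site, so after positions 80, 105, 158.
Combined cut positions: 7, 53, 80, 105, 121, 158.
Linear molecule, 6 cuts → 7 fragments:
  1–7 → 7 bp
  8–53 → 46 bp
  54–80 → 27 bp
  81–105 → 25 bp
  106–121 → 16 bp
  122–158 → 37 bp
  159–236 → 78 bp
Sorted largest to smallest: 78, 46, 37, 27, 25, 16, 7 bp.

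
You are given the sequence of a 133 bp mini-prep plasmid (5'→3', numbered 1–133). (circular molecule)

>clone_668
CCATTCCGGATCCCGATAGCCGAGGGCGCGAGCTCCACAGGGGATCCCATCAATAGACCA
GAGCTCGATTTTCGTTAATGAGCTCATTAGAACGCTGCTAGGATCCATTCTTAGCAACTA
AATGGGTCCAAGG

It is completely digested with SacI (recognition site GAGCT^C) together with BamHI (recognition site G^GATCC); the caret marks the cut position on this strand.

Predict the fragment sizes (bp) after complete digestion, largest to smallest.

SacI sites (GAGCTC) start at positions 30, 61, 80.
SacI cuts after base 5 of each site (before the last base), so after positions 34, 65, 84.
BamHI sites (GGATCC) start at positions 8, 42, 101.
BamHI cuts after the first base of each site, so after positions 8, 42, 101.
Combined cut positions: 8, 34, 42, 65, 84, 101.
Circular molecule, 6 cuts → 6 fragments:
  9–34 → 26 bp
  35–42 → 8 bp
  43–65 → 23 bp
  66–84 → 19 bp
  85–101 → 17 bp
  102–133 then 1–8 → 32 + 8 = 40 bp
Sorted largest to smallest: 40, 26, 23, 19, 17, 8 bp.

40, 26, 23, 19, 17, 8 bp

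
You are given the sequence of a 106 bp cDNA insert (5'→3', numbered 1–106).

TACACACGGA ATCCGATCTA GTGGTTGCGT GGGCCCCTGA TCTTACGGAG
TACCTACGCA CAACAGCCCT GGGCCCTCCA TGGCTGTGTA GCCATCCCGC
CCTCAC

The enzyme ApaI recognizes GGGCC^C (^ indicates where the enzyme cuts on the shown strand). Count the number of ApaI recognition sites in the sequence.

GGGCCC occurs starting at positions 31, 71.
ApaI cuts at 2 sites.

2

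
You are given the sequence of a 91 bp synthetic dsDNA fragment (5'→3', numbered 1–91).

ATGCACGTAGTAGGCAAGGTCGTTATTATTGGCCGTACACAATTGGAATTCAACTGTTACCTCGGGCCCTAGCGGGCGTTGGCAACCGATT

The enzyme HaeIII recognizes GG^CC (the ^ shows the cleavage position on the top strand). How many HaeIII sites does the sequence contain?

GGCC occurs starting at positions 31, 65.
HaeIII cuts at 2 sites.

2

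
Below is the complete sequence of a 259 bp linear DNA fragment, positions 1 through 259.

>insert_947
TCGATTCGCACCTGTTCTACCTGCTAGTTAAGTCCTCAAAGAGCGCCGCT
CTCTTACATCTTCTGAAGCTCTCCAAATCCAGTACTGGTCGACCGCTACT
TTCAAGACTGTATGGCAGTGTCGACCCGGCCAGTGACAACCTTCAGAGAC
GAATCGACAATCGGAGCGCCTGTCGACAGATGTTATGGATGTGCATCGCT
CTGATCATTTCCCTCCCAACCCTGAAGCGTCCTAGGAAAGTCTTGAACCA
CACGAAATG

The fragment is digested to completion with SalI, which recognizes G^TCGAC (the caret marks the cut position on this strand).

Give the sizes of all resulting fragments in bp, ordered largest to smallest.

SalI sites (GTCGAC) start at positions 88, 120, 172.
SalI cuts after the first base of each site, so after positions 88, 120, 172.
Linear molecule, 3 cuts → 4 fragments:
  1–88 → 88 bp
  89–120 → 32 bp
  121–172 → 52 bp
  173–259 → 87 bp
Sorted largest to smallest: 88, 87, 52, 32 bp.

88, 87, 52, 32 bp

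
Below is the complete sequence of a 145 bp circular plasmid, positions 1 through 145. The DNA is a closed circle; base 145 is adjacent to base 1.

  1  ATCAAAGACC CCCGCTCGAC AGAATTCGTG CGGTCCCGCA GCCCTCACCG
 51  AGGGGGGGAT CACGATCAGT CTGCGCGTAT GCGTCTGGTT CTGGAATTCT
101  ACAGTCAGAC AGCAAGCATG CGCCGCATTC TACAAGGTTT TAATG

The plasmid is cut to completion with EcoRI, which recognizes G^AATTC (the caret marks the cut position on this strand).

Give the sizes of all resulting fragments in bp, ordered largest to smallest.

73, 72 bp

EcoRI sites (GAATTC) start at positions 22, 94.
EcoRI cuts after the first base of each site, so after positions 22, 94.
Circular molecule, 2 cuts → 2 fragments:
  23–94 → 72 bp
  95–145 then 1–22 → 51 + 22 = 73 bp
Sorted largest to smallest: 73, 72 bp.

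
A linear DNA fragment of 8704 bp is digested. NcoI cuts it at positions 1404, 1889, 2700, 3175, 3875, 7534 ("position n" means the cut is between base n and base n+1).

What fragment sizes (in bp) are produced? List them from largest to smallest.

3659, 1404, 1170, 811, 700, 485, 475 bp

Linear molecule, 6 cuts → 7 fragments:
  1404 − 0 = 1404 bp
  1889 − 1404 = 485 bp
  2700 − 1889 = 811 bp
  3175 − 2700 = 475 bp
  3875 − 3175 = 700 bp
  7534 − 3875 = 3659 bp
  8704 − 7534 = 1170 bp
Sorted largest to smallest: 3659, 1404, 1170, 811, 700, 485, 475 bp.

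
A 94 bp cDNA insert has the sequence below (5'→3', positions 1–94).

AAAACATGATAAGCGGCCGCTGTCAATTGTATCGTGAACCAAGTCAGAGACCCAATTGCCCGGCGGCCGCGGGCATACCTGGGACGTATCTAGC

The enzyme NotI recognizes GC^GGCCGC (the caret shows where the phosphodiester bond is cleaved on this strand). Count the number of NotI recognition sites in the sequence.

GCGGCCGC occurs starting at positions 13, 63.
NotI cuts at 2 sites.

2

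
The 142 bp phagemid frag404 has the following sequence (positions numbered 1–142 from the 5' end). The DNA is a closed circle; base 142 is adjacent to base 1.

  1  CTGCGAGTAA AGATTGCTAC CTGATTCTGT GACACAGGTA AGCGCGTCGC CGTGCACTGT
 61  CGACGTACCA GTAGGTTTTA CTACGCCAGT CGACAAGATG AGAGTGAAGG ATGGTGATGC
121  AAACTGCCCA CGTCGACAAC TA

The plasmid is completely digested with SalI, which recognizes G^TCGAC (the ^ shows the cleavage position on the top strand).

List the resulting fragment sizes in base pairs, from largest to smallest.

69, 43, 30 bp

SalI sites (GTCGAC) start at positions 59, 89, 132.
SalI cuts after the first base of each site, so after positions 59, 89, 132.
Circular molecule, 3 cuts → 3 fragments:
  60–89 → 30 bp
  90–132 → 43 bp
  133–142 then 1–59 → 10 + 59 = 69 bp
Sorted largest to smallest: 69, 43, 30 bp.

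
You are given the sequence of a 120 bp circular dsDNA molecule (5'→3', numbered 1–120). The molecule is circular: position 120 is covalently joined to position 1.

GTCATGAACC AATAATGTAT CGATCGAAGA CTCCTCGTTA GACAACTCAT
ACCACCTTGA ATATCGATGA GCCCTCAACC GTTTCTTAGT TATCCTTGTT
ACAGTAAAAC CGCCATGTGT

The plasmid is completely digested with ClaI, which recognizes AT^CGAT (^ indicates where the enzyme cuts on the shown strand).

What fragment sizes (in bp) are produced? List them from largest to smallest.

ClaI sites (ATCGAT) start at positions 19, 63.
ClaI cuts after base 2 of each site, so after positions 20, 64.
Circular molecule, 2 cuts → 2 fragments:
  21–64 → 44 bp
  65–120 then 1–20 → 56 + 20 = 76 bp
Sorted largest to smallest: 76, 44 bp.

76, 44 bp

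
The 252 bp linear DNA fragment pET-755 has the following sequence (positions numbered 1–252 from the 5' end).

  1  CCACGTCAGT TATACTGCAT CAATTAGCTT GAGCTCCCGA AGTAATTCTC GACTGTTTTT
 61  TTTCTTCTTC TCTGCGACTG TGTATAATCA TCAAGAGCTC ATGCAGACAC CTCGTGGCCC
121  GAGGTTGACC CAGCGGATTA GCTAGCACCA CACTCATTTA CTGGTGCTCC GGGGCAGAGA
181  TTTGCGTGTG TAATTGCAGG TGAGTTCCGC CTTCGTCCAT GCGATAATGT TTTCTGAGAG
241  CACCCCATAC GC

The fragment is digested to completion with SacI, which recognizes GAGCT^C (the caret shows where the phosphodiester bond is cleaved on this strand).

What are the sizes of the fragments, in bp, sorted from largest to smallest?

SacI sites (GAGCTC) start at positions 31, 95.
SacI cuts after base 5 of each site (before the last base), so after positions 35, 99.
Linear molecule, 2 cuts → 3 fragments:
  1–35 → 35 bp
  36–99 → 64 bp
  100–252 → 153 bp
Sorted largest to smallest: 153, 64, 35 bp.

153, 64, 35 bp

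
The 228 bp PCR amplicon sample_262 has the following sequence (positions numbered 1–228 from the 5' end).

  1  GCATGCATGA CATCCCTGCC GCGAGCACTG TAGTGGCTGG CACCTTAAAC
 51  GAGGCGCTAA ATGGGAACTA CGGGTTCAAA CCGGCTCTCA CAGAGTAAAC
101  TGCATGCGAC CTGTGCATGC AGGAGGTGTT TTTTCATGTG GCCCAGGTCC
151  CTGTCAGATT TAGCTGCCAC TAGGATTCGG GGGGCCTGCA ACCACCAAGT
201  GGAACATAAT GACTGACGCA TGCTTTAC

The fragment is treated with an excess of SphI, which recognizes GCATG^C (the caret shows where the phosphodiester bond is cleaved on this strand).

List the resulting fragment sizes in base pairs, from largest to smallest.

SphI sites (GCATGC) start at positions 1, 102, 115, 218.
SphI cuts after base 5 of each site (before the last base), so after positions 5, 106, 119, 222.
Linear molecule, 4 cuts → 5 fragments:
  1–5 → 5 bp
  6–106 → 101 bp
  107–119 → 13 bp
  120–222 → 103 bp
  223–228 → 6 bp
Sorted largest to smallest: 103, 101, 13, 6, 5 bp.

103, 101, 13, 6, 5 bp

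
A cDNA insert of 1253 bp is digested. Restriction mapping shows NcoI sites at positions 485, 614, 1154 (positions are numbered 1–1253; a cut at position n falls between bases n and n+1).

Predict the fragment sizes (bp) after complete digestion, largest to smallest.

540, 485, 129, 99 bp

Linear molecule, 3 cuts → 4 fragments:
  485 − 0 = 485 bp
  614 − 485 = 129 bp
  1154 − 614 = 540 bp
  1253 − 1154 = 99 bp
Sorted largest to smallest: 540, 485, 129, 99 bp.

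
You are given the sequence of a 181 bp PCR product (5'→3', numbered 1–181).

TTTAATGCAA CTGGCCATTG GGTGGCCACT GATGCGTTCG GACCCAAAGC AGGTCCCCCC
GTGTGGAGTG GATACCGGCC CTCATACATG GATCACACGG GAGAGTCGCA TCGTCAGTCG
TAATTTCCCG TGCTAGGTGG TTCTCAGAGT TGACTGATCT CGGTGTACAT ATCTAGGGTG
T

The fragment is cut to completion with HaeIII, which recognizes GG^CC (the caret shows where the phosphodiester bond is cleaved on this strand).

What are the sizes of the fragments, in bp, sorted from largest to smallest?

103, 53, 14, 11 bp

HaeIII sites (GGCC) start at positions 13, 24, 77.
HaeIII cuts after base 2 of each site, so after positions 14, 25, 78.
Linear molecule, 3 cuts → 4 fragments:
  1–14 → 14 bp
  15–25 → 11 bp
  26–78 → 53 bp
  79–181 → 103 bp
Sorted largest to smallest: 103, 53, 14, 11 bp.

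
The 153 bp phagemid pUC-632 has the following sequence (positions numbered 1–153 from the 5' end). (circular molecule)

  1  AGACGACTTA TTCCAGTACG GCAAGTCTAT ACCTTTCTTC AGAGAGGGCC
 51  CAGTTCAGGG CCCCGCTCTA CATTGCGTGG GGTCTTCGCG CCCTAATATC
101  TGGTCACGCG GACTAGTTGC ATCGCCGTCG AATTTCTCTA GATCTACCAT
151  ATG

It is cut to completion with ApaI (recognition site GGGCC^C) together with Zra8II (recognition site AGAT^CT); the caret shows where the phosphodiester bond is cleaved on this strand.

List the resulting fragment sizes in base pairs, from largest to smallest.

ApaI sites (GGGCCC) start at positions 46, 58.
ApaI cuts after base 5 of each site (before the last base), so after positions 50, 62.
The Zra8II site (AGATCT) starts at position 140.
Zra8II cuts after base 4 of each site, so after position 143.
Combined cut positions: 50, 62, 143.
Circular molecule, 3 cuts → 3 fragments:
  51–62 → 12 bp
  63–143 → 81 bp
  144–153 then 1–50 → 10 + 50 = 60 bp
Sorted largest to smallest: 81, 60, 12 bp.

81, 60, 12 bp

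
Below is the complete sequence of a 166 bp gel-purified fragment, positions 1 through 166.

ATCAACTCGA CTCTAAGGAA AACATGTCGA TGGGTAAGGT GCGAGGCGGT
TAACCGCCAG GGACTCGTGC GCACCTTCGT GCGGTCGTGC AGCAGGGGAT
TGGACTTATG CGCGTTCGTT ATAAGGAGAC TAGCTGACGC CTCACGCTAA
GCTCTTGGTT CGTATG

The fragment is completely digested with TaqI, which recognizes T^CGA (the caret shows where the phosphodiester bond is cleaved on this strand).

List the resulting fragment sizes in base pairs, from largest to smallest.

139, 20, 7 bp

TaqI sites (TCGA) start at positions 7, 27.
TaqI cuts after the first base of each site, so after positions 7, 27.
Linear molecule, 2 cuts → 3 fragments:
  1–7 → 7 bp
  8–27 → 20 bp
  28–166 → 139 bp
Sorted largest to smallest: 139, 20, 7 bp.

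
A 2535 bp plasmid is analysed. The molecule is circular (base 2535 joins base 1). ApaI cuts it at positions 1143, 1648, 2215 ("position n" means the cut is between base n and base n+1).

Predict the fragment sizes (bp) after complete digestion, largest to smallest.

Circular molecule, 3 cuts → 3 fragments:
  1648 − 1143 = 505 bp
  2215 − 1648 = 567 bp
  wrap: 2535 − 2215 + 1143 = 1463 bp
Sorted largest to smallest: 1463, 567, 505 bp.

1463, 567, 505 bp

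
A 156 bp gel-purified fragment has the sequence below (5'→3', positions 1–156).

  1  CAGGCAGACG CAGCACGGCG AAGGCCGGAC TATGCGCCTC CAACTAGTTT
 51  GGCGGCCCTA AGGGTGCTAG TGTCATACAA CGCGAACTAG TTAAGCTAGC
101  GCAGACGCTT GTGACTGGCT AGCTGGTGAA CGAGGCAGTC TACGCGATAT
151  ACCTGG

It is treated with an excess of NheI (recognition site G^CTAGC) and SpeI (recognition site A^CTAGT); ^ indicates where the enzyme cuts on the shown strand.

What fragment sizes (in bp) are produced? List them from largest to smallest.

43, 43, 38, 23, 9 bp

NheI sites (GCTAGC) start at positions 95, 118.
NheI cuts after the first base of each site, so after positions 95, 118.
SpeI sites (ACTAGT) start at positions 43, 86.
SpeI cuts after the first base of each site, so after positions 43, 86.
Combined cut positions: 43, 86, 95, 118.
Linear molecule, 4 cuts → 5 fragments:
  1–43 → 43 bp
  44–86 → 43 bp
  87–95 → 9 bp
  96–118 → 23 bp
  119–156 → 38 bp
Sorted largest to smallest: 43, 43, 38, 23, 9 bp.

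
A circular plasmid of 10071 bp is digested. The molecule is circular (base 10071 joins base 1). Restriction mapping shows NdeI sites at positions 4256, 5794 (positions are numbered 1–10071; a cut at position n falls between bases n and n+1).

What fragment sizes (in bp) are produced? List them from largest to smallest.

8533, 1538 bp

Circular molecule, 2 cuts → 2 fragments:
  5794 − 4256 = 1538 bp
  wrap: 10071 − 5794 + 4256 = 8533 bp
Sorted largest to smallest: 8533, 1538 bp.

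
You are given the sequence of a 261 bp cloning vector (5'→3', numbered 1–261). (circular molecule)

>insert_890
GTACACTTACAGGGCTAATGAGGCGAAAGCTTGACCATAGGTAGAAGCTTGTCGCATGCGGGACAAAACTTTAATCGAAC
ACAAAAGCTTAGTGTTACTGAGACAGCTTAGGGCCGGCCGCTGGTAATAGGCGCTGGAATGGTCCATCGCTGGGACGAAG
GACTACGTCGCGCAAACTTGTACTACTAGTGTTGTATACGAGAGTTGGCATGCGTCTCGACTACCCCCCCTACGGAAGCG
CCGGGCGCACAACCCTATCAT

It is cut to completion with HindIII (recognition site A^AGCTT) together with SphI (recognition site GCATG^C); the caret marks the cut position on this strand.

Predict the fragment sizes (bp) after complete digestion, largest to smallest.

127, 76, 27, 18, 13 bp

HindIII sites (AAGCTT) start at positions 27, 45, 85.
HindIII cuts after the first base of each site, so after positions 27, 45, 85.
SphI sites (GCATGC) start at positions 54, 208.
SphI cuts after base 5 of each site (before the last base), so after positions 58, 212.
Combined cut positions: 27, 45, 58, 85, 212.
Circular molecule, 5 cuts → 5 fragments:
  28–45 → 18 bp
  46–58 → 13 bp
  59–85 → 27 bp
  86–212 → 127 bp
  213–261 then 1–27 → 49 + 27 = 76 bp
Sorted largest to smallest: 127, 76, 27, 18, 13 bp.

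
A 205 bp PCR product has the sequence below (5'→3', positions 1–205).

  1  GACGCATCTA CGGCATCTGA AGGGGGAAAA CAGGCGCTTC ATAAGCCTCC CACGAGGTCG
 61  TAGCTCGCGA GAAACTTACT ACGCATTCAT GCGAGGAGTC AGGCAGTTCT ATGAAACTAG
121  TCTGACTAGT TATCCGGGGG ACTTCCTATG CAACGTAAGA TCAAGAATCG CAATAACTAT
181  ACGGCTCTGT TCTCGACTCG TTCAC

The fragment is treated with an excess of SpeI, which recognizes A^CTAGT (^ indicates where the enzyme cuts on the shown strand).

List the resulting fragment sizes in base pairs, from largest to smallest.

116, 80, 9 bp

SpeI sites (ACTAGT) start at positions 116, 125.
SpeI cuts after the first base of each site, so after positions 116, 125.
Linear molecule, 2 cuts → 3 fragments:
  1–116 → 116 bp
  117–125 → 9 bp
  126–205 → 80 bp
Sorted largest to smallest: 116, 80, 9 bp.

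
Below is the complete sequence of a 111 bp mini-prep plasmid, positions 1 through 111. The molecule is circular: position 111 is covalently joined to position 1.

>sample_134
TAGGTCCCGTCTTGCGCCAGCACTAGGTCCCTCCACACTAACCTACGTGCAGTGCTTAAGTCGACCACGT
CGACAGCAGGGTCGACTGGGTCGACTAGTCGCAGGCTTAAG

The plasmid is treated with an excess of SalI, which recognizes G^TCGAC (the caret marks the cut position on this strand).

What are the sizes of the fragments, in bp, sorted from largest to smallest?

81, 12, 9, 9 bp

SalI sites (GTCGAC) start at positions 60, 69, 81, 90.
SalI cuts after the first base of each site, so after positions 60, 69, 81, 90.
Circular molecule, 4 cuts → 4 fragments:
  61–69 → 9 bp
  70–81 → 12 bp
  82–90 → 9 bp
  91–111 then 1–60 → 21 + 60 = 81 bp
Sorted largest to smallest: 81, 12, 9, 9 bp.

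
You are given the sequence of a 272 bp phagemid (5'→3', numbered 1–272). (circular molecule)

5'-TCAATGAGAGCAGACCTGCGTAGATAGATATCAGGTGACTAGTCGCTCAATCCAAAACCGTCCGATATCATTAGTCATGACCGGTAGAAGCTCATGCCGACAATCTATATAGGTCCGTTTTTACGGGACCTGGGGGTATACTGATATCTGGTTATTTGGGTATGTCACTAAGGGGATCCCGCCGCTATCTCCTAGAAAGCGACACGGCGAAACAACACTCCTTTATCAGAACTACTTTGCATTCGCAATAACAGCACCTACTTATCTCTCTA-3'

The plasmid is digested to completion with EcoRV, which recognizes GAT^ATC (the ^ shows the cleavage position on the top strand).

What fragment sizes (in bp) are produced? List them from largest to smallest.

EcoRV sites (GATATC) start at positions 27, 64, 143.
EcoRV cuts after base 3 of each site, so after positions 29, 66, 145.
Circular molecule, 3 cuts → 3 fragments:
  30–66 → 37 bp
  67–145 → 79 bp
  146–272 then 1–29 → 127 + 29 = 156 bp
Sorted largest to smallest: 156, 79, 37 bp.

156, 79, 37 bp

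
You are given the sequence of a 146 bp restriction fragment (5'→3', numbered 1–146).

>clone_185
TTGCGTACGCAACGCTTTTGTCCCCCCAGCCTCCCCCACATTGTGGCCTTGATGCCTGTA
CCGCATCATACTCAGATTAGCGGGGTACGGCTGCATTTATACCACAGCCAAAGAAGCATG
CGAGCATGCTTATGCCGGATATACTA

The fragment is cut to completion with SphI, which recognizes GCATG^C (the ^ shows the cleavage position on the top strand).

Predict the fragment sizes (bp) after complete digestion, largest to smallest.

SphI sites (GCATGC) start at positions 116, 124.
SphI cuts after base 5 of each site (before the last base), so after positions 120, 128.
Linear molecule, 2 cuts → 3 fragments:
  1–120 → 120 bp
  121–128 → 8 bp
  129–146 → 18 bp
Sorted largest to smallest: 120, 18, 8 bp.

120, 18, 8 bp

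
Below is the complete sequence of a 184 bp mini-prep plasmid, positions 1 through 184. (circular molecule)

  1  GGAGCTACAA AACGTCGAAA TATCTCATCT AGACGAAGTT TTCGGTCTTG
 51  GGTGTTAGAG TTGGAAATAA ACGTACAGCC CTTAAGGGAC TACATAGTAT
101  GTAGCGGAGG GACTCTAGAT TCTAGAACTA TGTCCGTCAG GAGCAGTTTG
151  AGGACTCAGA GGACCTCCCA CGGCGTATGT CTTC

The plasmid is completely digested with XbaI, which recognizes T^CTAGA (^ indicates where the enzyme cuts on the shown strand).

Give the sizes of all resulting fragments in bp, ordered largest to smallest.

XbaI sites (TCTAGA) start at positions 28, 114, 121.
XbaI cuts after the first base of each site, so after positions 28, 114, 121.
Circular molecule, 3 cuts → 3 fragments:
  29–114 → 86 bp
  115–121 → 7 bp
  122–184 then 1–28 → 63 + 28 = 91 bp
Sorted largest to smallest: 91, 86, 7 bp.

91, 86, 7 bp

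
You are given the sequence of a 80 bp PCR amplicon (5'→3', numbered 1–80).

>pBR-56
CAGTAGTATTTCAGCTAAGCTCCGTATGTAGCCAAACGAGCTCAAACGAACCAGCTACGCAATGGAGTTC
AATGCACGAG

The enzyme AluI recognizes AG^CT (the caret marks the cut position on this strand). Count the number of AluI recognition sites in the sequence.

4

AGCT occurs starting at positions 13, 18, 39, 53.
AluI cuts at 4 sites.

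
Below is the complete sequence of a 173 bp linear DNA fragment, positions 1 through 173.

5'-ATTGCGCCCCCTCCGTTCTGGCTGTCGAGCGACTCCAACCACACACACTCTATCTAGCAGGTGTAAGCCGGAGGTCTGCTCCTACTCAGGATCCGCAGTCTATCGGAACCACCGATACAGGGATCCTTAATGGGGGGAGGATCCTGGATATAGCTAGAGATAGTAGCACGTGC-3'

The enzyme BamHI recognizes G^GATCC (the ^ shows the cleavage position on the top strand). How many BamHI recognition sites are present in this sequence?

GGATCC occurs starting at positions 89, 121, 139.
BamHI cuts at 3 sites.

3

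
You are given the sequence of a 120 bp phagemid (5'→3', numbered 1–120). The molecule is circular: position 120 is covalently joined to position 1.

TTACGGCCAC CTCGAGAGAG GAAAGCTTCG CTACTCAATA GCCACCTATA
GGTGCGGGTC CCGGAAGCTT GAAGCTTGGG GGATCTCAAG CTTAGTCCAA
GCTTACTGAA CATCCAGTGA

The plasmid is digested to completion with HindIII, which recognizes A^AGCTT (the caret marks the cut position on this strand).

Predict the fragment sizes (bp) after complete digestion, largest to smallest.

44, 42, 16, 11, 7 bp

HindIII sites (AAGCTT) start at positions 23, 65, 72, 88, 99.
HindIII cuts after the first base of each site, so after positions 23, 65, 72, 88, 99.
Circular molecule, 5 cuts → 5 fragments:
  24–65 → 42 bp
  66–72 → 7 bp
  73–88 → 16 bp
  89–99 → 11 bp
  100–120 then 1–23 → 21 + 23 = 44 bp
Sorted largest to smallest: 44, 42, 16, 11, 7 bp.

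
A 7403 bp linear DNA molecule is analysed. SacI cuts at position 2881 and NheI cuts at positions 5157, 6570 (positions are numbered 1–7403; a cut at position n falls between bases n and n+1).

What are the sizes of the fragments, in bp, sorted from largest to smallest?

2881, 2276, 1413, 833 bp

Combined cut positions (sorted): 2881, 5157, 6570.
Linear molecule, 3 cuts → 4 fragments:
  2881 − 0 = 2881 bp
  5157 − 2881 = 2276 bp
  6570 − 5157 = 1413 bp
  7403 − 6570 = 833 bp
Sorted largest to smallest: 2881, 2276, 1413, 833 bp.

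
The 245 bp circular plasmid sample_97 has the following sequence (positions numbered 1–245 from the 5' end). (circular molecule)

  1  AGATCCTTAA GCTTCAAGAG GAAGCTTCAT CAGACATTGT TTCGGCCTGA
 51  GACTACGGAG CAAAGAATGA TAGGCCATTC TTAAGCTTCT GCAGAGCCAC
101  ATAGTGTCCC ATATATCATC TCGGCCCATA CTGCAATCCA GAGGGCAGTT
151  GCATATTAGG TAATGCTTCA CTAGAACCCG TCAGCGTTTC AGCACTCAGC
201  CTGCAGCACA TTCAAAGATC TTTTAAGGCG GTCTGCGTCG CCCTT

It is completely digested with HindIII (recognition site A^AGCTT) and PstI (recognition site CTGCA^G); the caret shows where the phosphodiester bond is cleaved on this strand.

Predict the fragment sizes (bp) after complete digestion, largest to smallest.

HindIII sites (AAGCTT) start at positions 9, 22, 83.
HindIII cuts after the first base of each site, so after positions 9, 22, 83.
PstI sites (CTGCAG) start at positions 89, 201.
PstI cuts after base 5 of each site (before the last base), so after positions 93, 205.
Combined cut positions: 9, 22, 83, 93, 205.
Circular molecule, 5 cuts → 5 fragments:
  10–22 → 13 bp
  23–83 → 61 bp
  84–93 → 10 bp
  94–205 → 112 bp
  206–245 then 1–9 → 40 + 9 = 49 bp
Sorted largest to smallest: 112, 61, 49, 13, 10 bp.

112, 61, 49, 13, 10 bp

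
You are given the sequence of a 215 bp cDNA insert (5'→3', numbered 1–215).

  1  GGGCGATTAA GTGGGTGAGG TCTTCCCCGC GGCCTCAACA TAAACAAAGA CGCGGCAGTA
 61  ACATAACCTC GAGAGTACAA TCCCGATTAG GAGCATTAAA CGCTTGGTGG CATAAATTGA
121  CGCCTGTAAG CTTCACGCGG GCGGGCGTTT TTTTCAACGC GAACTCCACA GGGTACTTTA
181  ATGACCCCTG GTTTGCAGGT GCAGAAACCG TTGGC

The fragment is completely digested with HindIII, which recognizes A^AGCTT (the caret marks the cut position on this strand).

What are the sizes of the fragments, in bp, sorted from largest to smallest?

128, 87 bp

The HindIII site (AAGCTT) starts at position 128.
HindIII cuts after the first base of each site, so after position 128.
Linear molecule, 1 cut → 2 fragments:
  1–128 → 128 bp
  129–215 → 87 bp
Sorted largest to smallest: 128, 87 bp.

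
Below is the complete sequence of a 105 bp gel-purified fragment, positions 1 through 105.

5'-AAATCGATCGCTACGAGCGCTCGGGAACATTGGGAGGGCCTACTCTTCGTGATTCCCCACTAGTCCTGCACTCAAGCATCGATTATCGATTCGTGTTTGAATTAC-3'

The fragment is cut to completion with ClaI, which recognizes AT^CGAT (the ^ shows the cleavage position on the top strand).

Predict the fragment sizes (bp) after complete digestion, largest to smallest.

75, 19, 7, 4 bp

ClaI sites (ATCGAT) start at positions 3, 78, 85.
ClaI cuts after base 2 of each site, so after positions 4, 79, 86.
Linear molecule, 3 cuts → 4 fragments:
  1–4 → 4 bp
  5–79 → 75 bp
  80–86 → 7 bp
  87–105 → 19 bp
Sorted largest to smallest: 75, 19, 7, 4 bp.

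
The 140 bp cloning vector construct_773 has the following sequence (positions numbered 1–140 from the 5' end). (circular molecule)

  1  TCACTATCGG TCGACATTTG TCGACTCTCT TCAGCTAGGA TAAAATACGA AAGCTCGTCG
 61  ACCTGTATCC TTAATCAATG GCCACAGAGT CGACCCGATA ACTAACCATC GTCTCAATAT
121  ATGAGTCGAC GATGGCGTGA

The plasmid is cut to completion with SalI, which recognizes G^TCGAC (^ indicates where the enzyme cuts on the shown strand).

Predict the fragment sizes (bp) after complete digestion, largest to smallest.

37, 36, 32, 25, 10 bp

SalI sites (GTCGAC) start at positions 10, 20, 57, 89, 125.
SalI cuts after the first base of each site, so after positions 10, 20, 57, 89, 125.
Circular molecule, 5 cuts → 5 fragments:
  11–20 → 10 bp
  21–57 → 37 bp
  58–89 → 32 bp
  90–125 → 36 bp
  126–140 then 1–10 → 15 + 10 = 25 bp
Sorted largest to smallest: 37, 36, 32, 25, 10 bp.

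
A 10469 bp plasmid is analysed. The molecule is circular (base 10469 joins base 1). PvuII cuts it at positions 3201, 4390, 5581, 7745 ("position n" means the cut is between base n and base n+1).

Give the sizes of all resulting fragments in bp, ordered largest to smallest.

5925, 2164, 1191, 1189 bp

Circular molecule, 4 cuts → 4 fragments:
  4390 − 3201 = 1189 bp
  5581 − 4390 = 1191 bp
  7745 − 5581 = 2164 bp
  wrap: 10469 − 7745 + 3201 = 5925 bp
Sorted largest to smallest: 5925, 2164, 1191, 1189 bp.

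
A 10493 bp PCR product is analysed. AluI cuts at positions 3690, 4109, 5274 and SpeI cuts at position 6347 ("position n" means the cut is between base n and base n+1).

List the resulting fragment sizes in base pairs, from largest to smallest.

Combined cut positions (sorted): 3690, 4109, 5274, 6347.
Linear molecule, 4 cuts → 5 fragments:
  3690 − 0 = 3690 bp
  4109 − 3690 = 419 bp
  5274 − 4109 = 1165 bp
  6347 − 5274 = 1073 bp
  10493 − 6347 = 4146 bp
Sorted largest to smallest: 4146, 3690, 1165, 1073, 419 bp.

4146, 3690, 1165, 1073, 419 bp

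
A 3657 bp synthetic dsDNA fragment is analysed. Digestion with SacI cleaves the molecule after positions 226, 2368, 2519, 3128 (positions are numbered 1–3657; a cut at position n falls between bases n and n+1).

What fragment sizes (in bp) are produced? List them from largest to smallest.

2142, 609, 529, 226, 151 bp

Linear molecule, 4 cuts → 5 fragments:
  226 − 0 = 226 bp
  2368 − 226 = 2142 bp
  2519 − 2368 = 151 bp
  3128 − 2519 = 609 bp
  3657 − 3128 = 529 bp
Sorted largest to smallest: 2142, 609, 529, 226, 151 bp.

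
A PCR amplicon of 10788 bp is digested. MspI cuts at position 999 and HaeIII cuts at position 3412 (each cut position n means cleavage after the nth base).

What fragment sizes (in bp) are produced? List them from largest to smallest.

7376, 2413, 999 bp

Combined cut positions (sorted): 999, 3412.
Linear molecule, 2 cuts → 3 fragments:
  999 − 0 = 999 bp
  3412 − 999 = 2413 bp
  10788 − 3412 = 7376 bp
Sorted largest to smallest: 7376, 2413, 999 bp.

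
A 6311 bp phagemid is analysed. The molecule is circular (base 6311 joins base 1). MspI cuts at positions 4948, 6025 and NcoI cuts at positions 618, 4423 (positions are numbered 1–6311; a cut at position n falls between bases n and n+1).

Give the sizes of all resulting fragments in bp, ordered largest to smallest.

3805, 1077, 904, 525 bp

Combined cut positions (sorted): 618, 4423, 4948, 6025.
Circular molecule, 4 cuts → 4 fragments:
  4423 − 618 = 3805 bp
  4948 − 4423 = 525 bp
  6025 − 4948 = 1077 bp
  wrap: 6311 − 6025 + 618 = 904 bp
Sorted largest to smallest: 3805, 1077, 904, 525 bp.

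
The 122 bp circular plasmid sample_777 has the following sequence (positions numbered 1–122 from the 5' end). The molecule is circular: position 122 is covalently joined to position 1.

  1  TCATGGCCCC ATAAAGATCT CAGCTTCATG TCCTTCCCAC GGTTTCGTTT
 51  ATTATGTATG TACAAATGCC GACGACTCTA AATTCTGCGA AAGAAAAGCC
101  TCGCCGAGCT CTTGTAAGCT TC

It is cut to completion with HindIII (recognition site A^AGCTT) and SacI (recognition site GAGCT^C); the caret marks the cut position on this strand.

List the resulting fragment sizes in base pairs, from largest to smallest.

116, 6 bp

The HindIII site (AAGCTT) starts at position 116.
HindIII cuts after the first base of each site, so after position 116.
The SacI site (GAGCTC) starts at position 106.
SacI cuts after base 5 of each site (before the last base), so after position 110.
Combined cut positions: 110, 116.
Circular molecule, 2 cuts → 2 fragments:
  111–116 → 6 bp
  117–122 then 1–110 → 6 + 110 = 116 bp
Sorted largest to smallest: 116, 6 bp.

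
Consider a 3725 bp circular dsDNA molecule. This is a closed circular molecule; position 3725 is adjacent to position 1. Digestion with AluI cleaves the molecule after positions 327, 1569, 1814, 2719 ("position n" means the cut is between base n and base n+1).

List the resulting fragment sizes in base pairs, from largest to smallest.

1333, 1242, 905, 245 bp

Circular molecule, 4 cuts → 4 fragments:
  1569 − 327 = 1242 bp
  1814 − 1569 = 245 bp
  2719 − 1814 = 905 bp
  wrap: 3725 − 2719 + 327 = 1333 bp
Sorted largest to smallest: 1333, 1242, 905, 245 bp.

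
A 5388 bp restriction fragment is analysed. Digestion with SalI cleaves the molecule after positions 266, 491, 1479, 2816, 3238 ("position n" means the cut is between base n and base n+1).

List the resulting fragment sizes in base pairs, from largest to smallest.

2150, 1337, 988, 422, 266, 225 bp

Linear molecule, 5 cuts → 6 fragments:
  266 − 0 = 266 bp
  491 − 266 = 225 bp
  1479 − 491 = 988 bp
  2816 − 1479 = 1337 bp
  3238 − 2816 = 422 bp
  5388 − 3238 = 2150 bp
Sorted largest to smallest: 2150, 1337, 988, 422, 266, 225 bp.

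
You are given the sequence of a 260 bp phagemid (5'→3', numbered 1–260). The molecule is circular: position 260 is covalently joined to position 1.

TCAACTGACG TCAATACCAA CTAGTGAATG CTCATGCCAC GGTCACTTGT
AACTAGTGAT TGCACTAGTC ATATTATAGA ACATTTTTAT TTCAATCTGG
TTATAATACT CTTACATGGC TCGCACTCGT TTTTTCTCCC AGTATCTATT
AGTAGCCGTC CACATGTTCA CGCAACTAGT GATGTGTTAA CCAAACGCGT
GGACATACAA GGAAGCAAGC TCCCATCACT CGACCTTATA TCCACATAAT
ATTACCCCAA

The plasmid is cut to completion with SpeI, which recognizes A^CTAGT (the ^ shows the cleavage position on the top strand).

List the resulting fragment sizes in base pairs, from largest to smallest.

111, 105, 32, 12 bp

SpeI sites (ACTAGT) start at positions 20, 52, 64, 175.
SpeI cuts after the first base of each site, so after positions 20, 52, 64, 175.
Circular molecule, 4 cuts → 4 fragments:
  21–52 → 32 bp
  53–64 → 12 bp
  65–175 → 111 bp
  176–260 then 1–20 → 85 + 20 = 105 bp
Sorted largest to smallest: 111, 105, 32, 12 bp.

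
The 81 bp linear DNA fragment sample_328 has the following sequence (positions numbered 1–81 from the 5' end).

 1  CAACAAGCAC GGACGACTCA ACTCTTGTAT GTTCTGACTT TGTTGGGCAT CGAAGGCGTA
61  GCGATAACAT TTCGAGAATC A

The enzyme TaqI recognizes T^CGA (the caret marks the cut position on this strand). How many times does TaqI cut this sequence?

2

TCGA occurs starting at positions 50, 72.
TaqI cuts at 2 sites.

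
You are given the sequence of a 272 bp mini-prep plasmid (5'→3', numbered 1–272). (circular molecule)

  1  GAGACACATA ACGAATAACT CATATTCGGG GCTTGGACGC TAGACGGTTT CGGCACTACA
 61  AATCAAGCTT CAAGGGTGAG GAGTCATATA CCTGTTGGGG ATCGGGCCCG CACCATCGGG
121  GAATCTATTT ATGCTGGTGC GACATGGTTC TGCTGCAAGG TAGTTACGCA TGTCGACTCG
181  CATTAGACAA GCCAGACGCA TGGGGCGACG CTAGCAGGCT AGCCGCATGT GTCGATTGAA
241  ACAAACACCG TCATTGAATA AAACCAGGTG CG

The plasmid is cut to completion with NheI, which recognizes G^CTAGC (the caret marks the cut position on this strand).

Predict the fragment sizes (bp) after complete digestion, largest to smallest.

264, 8 bp

NheI sites (GCTAGC) start at positions 210, 218.
NheI cuts after the first base of each site, so after positions 210, 218.
Circular molecule, 2 cuts → 2 fragments:
  211–218 → 8 bp
  219–272 then 1–210 → 54 + 210 = 264 bp
Sorted largest to smallest: 264, 8 bp.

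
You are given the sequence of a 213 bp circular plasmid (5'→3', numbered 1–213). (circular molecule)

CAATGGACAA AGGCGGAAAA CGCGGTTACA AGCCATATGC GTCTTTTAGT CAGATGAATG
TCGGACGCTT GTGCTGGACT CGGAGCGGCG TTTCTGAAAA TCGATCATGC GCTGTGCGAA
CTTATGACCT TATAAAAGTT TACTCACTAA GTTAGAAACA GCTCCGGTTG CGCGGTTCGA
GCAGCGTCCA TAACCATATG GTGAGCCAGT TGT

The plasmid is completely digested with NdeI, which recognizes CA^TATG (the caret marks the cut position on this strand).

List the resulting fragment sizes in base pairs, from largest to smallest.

161, 52 bp

NdeI sites (CATATG) start at positions 34, 195.
NdeI cuts after base 2 of each site, so after positions 35, 196.
Circular molecule, 2 cuts → 2 fragments:
  36–196 → 161 bp
  197–213 then 1–35 → 17 + 35 = 52 bp
Sorted largest to smallest: 161, 52 bp.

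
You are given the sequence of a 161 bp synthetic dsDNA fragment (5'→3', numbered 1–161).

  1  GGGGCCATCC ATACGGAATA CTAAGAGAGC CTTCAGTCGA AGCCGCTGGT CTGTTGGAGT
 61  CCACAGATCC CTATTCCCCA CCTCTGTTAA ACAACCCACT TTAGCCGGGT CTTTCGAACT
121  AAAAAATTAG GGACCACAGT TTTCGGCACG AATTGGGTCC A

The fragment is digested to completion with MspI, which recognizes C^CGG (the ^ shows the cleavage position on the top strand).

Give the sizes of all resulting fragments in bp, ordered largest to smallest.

105, 56 bp

The MspI site (CCGG) starts at position 105.
MspI cuts after the first base of each site, so after position 105.
Linear molecule, 1 cut → 2 fragments:
  1–105 → 105 bp
  106–161 → 56 bp
Sorted largest to smallest: 105, 56 bp.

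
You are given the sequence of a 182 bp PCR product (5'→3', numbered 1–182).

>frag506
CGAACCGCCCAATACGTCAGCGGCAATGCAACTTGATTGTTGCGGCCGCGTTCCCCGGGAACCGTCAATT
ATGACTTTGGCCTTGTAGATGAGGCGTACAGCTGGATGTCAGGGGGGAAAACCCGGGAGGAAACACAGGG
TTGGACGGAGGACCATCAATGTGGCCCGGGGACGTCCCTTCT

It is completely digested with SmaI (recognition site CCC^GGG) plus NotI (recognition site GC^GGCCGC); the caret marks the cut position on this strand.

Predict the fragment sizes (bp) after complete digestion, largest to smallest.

SmaI sites (CCCGGG) start at positions 54, 122, 165.
SmaI cuts after base 3 of each site, so after positions 56, 124, 167.
The NotI site (GCGGCCGC) starts at position 42.
NotI cuts after base 2 of each site, so after position 43.
Combined cut positions: 43, 56, 124, 167.
Linear molecule, 4 cuts → 5 fragments:
  1–43 → 43 bp
  44–56 → 13 bp
  57–124 → 68 bp
  125–167 → 43 bp
  168–182 → 15 bp
Sorted largest to smallest: 68, 43, 43, 15, 13 bp.

68, 43, 43, 15, 13 bp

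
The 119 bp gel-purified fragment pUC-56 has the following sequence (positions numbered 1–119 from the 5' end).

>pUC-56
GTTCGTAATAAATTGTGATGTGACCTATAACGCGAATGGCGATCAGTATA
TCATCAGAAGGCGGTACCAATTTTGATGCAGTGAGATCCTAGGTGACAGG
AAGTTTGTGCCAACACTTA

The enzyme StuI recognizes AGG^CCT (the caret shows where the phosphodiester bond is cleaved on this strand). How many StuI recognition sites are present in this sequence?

0

No occurrence of AGGCCT is present in the sequence.
StuI does not cut: 0 sites.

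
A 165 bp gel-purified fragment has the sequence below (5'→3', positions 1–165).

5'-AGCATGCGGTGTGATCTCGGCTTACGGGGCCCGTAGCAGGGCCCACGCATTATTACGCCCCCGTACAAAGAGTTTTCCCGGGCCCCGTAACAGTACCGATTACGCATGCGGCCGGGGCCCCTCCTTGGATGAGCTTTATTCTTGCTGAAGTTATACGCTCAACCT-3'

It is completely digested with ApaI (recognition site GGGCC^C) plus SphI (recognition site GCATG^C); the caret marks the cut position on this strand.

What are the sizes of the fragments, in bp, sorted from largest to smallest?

ApaI sites (GGGCCC) start at positions 27, 39, 80, 115.
ApaI cuts after base 5 of each site (before the last base), so after positions 31, 43, 84, 119.
SphI sites (GCATGC) start at positions 2, 104.
SphI cuts after base 5 of each site (before the last base), so after positions 6, 108.
Combined cut positions: 6, 31, 43, 84, 108, 119.
Linear molecule, 6 cuts → 7 fragments:
  1–6 → 6 bp
  7–31 → 25 bp
  32–43 → 12 bp
  44–84 → 41 bp
  85–108 → 24 bp
  109–119 → 11 bp
  120–165 → 46 bp
Sorted largest to smallest: 46, 41, 25, 24, 12, 11, 6 bp.

46, 41, 25, 24, 12, 11, 6 bp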